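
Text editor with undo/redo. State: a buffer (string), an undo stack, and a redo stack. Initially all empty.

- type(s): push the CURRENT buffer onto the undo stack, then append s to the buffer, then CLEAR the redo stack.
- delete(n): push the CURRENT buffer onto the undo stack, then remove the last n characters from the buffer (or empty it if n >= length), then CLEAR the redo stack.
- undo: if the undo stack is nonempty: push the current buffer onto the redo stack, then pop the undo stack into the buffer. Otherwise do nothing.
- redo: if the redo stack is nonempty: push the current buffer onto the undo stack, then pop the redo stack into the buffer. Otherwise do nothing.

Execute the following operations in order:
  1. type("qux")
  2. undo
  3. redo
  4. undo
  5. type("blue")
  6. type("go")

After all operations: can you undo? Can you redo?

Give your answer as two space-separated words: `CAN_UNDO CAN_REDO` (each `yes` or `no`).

Answer: yes no

Derivation:
After op 1 (type): buf='qux' undo_depth=1 redo_depth=0
After op 2 (undo): buf='(empty)' undo_depth=0 redo_depth=1
After op 3 (redo): buf='qux' undo_depth=1 redo_depth=0
After op 4 (undo): buf='(empty)' undo_depth=0 redo_depth=1
After op 5 (type): buf='blue' undo_depth=1 redo_depth=0
After op 6 (type): buf='bluego' undo_depth=2 redo_depth=0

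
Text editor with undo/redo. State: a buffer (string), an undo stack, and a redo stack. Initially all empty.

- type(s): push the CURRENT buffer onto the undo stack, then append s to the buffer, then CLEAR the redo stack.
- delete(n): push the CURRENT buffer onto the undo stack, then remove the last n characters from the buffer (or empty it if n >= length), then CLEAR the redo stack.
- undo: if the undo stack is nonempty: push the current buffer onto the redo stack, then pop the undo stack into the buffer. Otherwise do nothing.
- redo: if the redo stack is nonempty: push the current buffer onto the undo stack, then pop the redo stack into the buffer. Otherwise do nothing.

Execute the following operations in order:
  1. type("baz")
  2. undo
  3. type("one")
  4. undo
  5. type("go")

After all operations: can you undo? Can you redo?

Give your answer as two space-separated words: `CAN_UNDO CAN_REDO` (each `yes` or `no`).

Answer: yes no

Derivation:
After op 1 (type): buf='baz' undo_depth=1 redo_depth=0
After op 2 (undo): buf='(empty)' undo_depth=0 redo_depth=1
After op 3 (type): buf='one' undo_depth=1 redo_depth=0
After op 4 (undo): buf='(empty)' undo_depth=0 redo_depth=1
After op 5 (type): buf='go' undo_depth=1 redo_depth=0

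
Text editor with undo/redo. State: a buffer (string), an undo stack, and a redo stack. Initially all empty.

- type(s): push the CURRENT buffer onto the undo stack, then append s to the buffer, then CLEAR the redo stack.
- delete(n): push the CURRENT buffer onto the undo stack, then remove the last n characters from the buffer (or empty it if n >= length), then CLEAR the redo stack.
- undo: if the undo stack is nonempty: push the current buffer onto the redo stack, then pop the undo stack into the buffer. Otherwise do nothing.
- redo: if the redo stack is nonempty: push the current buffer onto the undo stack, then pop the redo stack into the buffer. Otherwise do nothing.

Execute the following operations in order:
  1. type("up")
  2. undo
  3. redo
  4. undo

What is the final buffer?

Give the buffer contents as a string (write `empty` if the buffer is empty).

After op 1 (type): buf='up' undo_depth=1 redo_depth=0
After op 2 (undo): buf='(empty)' undo_depth=0 redo_depth=1
After op 3 (redo): buf='up' undo_depth=1 redo_depth=0
After op 4 (undo): buf='(empty)' undo_depth=0 redo_depth=1

Answer: empty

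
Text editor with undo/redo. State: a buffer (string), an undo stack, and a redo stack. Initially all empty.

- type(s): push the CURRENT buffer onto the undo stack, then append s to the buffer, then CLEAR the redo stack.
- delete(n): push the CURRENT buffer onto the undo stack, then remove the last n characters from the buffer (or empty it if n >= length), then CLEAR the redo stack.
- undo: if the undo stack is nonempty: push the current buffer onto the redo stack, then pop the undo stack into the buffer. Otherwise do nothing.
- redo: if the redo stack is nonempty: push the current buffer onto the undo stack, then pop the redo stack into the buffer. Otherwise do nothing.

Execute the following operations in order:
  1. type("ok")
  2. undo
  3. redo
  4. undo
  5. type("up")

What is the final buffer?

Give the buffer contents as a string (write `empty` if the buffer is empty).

Answer: up

Derivation:
After op 1 (type): buf='ok' undo_depth=1 redo_depth=0
After op 2 (undo): buf='(empty)' undo_depth=0 redo_depth=1
After op 3 (redo): buf='ok' undo_depth=1 redo_depth=0
After op 4 (undo): buf='(empty)' undo_depth=0 redo_depth=1
After op 5 (type): buf='up' undo_depth=1 redo_depth=0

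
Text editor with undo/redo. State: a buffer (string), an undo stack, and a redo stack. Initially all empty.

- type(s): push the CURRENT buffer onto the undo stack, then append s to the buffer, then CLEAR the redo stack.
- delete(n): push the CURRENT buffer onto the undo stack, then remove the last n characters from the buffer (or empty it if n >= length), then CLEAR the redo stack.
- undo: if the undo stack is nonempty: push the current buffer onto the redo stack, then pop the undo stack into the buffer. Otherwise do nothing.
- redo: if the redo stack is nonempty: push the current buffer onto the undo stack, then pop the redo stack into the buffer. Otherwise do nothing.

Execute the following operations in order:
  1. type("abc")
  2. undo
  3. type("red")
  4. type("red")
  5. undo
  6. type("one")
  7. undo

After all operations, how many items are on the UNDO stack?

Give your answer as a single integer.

Answer: 1

Derivation:
After op 1 (type): buf='abc' undo_depth=1 redo_depth=0
After op 2 (undo): buf='(empty)' undo_depth=0 redo_depth=1
After op 3 (type): buf='red' undo_depth=1 redo_depth=0
After op 4 (type): buf='redred' undo_depth=2 redo_depth=0
After op 5 (undo): buf='red' undo_depth=1 redo_depth=1
After op 6 (type): buf='redone' undo_depth=2 redo_depth=0
After op 7 (undo): buf='red' undo_depth=1 redo_depth=1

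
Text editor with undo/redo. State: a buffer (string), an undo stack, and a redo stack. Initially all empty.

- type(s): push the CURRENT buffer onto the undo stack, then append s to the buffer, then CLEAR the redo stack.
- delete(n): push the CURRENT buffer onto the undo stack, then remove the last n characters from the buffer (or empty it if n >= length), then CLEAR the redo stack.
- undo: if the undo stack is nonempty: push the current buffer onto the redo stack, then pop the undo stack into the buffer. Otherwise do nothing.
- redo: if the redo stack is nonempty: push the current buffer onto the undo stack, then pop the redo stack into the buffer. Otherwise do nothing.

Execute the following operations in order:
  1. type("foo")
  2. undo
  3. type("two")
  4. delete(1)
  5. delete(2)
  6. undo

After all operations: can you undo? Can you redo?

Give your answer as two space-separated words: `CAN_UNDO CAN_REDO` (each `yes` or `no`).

After op 1 (type): buf='foo' undo_depth=1 redo_depth=0
After op 2 (undo): buf='(empty)' undo_depth=0 redo_depth=1
After op 3 (type): buf='two' undo_depth=1 redo_depth=0
After op 4 (delete): buf='tw' undo_depth=2 redo_depth=0
After op 5 (delete): buf='(empty)' undo_depth=3 redo_depth=0
After op 6 (undo): buf='tw' undo_depth=2 redo_depth=1

Answer: yes yes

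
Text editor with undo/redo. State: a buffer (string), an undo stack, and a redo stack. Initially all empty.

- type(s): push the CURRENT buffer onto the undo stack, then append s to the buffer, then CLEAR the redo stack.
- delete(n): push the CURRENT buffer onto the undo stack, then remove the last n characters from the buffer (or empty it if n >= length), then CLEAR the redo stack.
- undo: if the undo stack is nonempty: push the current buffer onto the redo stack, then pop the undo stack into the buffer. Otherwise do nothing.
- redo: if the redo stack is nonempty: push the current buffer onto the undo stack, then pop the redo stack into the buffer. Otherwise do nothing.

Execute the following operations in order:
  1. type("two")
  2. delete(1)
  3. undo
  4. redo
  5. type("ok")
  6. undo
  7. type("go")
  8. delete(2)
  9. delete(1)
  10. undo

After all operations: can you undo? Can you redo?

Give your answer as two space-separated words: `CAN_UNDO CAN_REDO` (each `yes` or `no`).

Answer: yes yes

Derivation:
After op 1 (type): buf='two' undo_depth=1 redo_depth=0
After op 2 (delete): buf='tw' undo_depth=2 redo_depth=0
After op 3 (undo): buf='two' undo_depth=1 redo_depth=1
After op 4 (redo): buf='tw' undo_depth=2 redo_depth=0
After op 5 (type): buf='twok' undo_depth=3 redo_depth=0
After op 6 (undo): buf='tw' undo_depth=2 redo_depth=1
After op 7 (type): buf='twgo' undo_depth=3 redo_depth=0
After op 8 (delete): buf='tw' undo_depth=4 redo_depth=0
After op 9 (delete): buf='t' undo_depth=5 redo_depth=0
After op 10 (undo): buf='tw' undo_depth=4 redo_depth=1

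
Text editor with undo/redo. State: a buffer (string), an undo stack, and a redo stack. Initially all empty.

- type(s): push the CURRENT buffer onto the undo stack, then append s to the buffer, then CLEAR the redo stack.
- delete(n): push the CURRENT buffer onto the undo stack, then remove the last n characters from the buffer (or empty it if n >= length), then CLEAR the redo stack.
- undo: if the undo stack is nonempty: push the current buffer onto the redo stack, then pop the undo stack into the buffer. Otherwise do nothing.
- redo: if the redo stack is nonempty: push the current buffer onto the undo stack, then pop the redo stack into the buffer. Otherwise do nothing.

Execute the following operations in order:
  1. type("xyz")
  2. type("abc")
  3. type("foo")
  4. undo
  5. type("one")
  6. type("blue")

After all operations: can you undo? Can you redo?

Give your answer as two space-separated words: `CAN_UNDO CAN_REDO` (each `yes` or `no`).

After op 1 (type): buf='xyz' undo_depth=1 redo_depth=0
After op 2 (type): buf='xyzabc' undo_depth=2 redo_depth=0
After op 3 (type): buf='xyzabcfoo' undo_depth=3 redo_depth=0
After op 4 (undo): buf='xyzabc' undo_depth=2 redo_depth=1
After op 5 (type): buf='xyzabcone' undo_depth=3 redo_depth=0
After op 6 (type): buf='xyzabconeblue' undo_depth=4 redo_depth=0

Answer: yes no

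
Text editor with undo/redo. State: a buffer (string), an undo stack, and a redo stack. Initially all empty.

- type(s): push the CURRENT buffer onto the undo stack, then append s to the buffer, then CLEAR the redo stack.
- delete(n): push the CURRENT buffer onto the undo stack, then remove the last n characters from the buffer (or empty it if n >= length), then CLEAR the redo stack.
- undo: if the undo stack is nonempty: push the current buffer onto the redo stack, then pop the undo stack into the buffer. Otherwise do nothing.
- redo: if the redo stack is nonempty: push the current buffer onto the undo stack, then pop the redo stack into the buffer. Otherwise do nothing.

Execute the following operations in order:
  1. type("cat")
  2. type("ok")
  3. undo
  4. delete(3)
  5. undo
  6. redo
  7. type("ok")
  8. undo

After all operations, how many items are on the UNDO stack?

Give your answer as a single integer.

After op 1 (type): buf='cat' undo_depth=1 redo_depth=0
After op 2 (type): buf='catok' undo_depth=2 redo_depth=0
After op 3 (undo): buf='cat' undo_depth=1 redo_depth=1
After op 4 (delete): buf='(empty)' undo_depth=2 redo_depth=0
After op 5 (undo): buf='cat' undo_depth=1 redo_depth=1
After op 6 (redo): buf='(empty)' undo_depth=2 redo_depth=0
After op 7 (type): buf='ok' undo_depth=3 redo_depth=0
After op 8 (undo): buf='(empty)' undo_depth=2 redo_depth=1

Answer: 2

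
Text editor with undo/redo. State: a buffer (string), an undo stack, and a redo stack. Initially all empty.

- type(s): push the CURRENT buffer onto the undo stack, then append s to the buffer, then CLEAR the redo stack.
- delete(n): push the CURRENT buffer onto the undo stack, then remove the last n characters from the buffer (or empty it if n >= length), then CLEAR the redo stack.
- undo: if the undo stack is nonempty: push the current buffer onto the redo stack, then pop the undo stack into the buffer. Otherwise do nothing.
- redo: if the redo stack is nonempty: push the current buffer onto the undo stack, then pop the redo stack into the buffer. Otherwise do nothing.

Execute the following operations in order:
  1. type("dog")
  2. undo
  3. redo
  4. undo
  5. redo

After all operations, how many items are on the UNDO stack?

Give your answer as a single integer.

After op 1 (type): buf='dog' undo_depth=1 redo_depth=0
After op 2 (undo): buf='(empty)' undo_depth=0 redo_depth=1
After op 3 (redo): buf='dog' undo_depth=1 redo_depth=0
After op 4 (undo): buf='(empty)' undo_depth=0 redo_depth=1
After op 5 (redo): buf='dog' undo_depth=1 redo_depth=0

Answer: 1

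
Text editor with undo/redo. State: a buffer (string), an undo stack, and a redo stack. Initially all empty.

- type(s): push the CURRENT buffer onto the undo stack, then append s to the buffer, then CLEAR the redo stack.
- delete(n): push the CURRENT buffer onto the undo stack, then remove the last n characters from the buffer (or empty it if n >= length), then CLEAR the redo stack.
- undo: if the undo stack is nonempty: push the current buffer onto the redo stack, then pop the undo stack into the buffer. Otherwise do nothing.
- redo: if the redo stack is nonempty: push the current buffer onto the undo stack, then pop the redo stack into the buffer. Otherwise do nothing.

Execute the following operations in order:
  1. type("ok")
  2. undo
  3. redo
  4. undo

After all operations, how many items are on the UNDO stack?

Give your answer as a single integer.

After op 1 (type): buf='ok' undo_depth=1 redo_depth=0
After op 2 (undo): buf='(empty)' undo_depth=0 redo_depth=1
After op 3 (redo): buf='ok' undo_depth=1 redo_depth=0
After op 4 (undo): buf='(empty)' undo_depth=0 redo_depth=1

Answer: 0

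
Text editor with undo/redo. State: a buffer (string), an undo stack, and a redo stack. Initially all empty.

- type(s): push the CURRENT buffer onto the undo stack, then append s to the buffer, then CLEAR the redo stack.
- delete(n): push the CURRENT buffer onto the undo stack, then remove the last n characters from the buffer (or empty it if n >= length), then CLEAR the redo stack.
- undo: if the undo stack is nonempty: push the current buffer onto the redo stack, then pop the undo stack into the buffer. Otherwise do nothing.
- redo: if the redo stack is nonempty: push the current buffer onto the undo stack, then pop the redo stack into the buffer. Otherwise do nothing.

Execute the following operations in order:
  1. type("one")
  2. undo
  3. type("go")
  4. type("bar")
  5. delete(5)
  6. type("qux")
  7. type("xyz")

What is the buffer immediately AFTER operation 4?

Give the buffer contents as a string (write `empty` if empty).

Answer: gobar

Derivation:
After op 1 (type): buf='one' undo_depth=1 redo_depth=0
After op 2 (undo): buf='(empty)' undo_depth=0 redo_depth=1
After op 3 (type): buf='go' undo_depth=1 redo_depth=0
After op 4 (type): buf='gobar' undo_depth=2 redo_depth=0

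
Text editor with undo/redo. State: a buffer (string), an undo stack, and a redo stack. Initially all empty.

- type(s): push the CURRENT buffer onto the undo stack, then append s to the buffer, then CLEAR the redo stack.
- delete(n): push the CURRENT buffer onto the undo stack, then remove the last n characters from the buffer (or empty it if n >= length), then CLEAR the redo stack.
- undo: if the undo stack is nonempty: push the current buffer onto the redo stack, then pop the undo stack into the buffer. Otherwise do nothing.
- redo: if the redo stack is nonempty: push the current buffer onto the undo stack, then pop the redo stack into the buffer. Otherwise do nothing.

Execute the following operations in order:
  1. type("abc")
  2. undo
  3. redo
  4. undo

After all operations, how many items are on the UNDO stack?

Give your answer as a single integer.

Answer: 0

Derivation:
After op 1 (type): buf='abc' undo_depth=1 redo_depth=0
After op 2 (undo): buf='(empty)' undo_depth=0 redo_depth=1
After op 3 (redo): buf='abc' undo_depth=1 redo_depth=0
After op 4 (undo): buf='(empty)' undo_depth=0 redo_depth=1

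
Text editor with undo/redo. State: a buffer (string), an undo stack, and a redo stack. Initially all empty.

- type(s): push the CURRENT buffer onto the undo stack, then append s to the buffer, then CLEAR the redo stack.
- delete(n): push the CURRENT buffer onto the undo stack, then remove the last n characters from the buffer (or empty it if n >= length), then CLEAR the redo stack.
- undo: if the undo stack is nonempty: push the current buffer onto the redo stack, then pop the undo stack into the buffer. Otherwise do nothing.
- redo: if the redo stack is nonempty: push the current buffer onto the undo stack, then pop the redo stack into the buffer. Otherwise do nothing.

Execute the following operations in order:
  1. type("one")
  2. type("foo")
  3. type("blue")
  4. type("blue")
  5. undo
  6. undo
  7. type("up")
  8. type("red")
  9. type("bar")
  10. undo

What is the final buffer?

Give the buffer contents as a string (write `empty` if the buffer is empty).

Answer: onefooupred

Derivation:
After op 1 (type): buf='one' undo_depth=1 redo_depth=0
After op 2 (type): buf='onefoo' undo_depth=2 redo_depth=0
After op 3 (type): buf='onefooblue' undo_depth=3 redo_depth=0
After op 4 (type): buf='onefooblueblue' undo_depth=4 redo_depth=0
After op 5 (undo): buf='onefooblue' undo_depth=3 redo_depth=1
After op 6 (undo): buf='onefoo' undo_depth=2 redo_depth=2
After op 7 (type): buf='onefooup' undo_depth=3 redo_depth=0
After op 8 (type): buf='onefooupred' undo_depth=4 redo_depth=0
After op 9 (type): buf='onefooupredbar' undo_depth=5 redo_depth=0
After op 10 (undo): buf='onefooupred' undo_depth=4 redo_depth=1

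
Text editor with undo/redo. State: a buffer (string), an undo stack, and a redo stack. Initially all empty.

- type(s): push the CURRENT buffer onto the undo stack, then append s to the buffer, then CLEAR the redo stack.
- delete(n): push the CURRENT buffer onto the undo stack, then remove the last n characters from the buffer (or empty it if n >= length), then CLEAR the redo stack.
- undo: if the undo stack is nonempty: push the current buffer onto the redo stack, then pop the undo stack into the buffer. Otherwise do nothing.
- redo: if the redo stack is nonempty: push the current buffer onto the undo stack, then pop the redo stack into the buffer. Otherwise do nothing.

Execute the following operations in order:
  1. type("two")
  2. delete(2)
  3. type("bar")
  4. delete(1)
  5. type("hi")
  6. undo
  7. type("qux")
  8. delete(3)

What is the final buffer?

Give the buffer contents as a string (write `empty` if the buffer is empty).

Answer: tba

Derivation:
After op 1 (type): buf='two' undo_depth=1 redo_depth=0
After op 2 (delete): buf='t' undo_depth=2 redo_depth=0
After op 3 (type): buf='tbar' undo_depth=3 redo_depth=0
After op 4 (delete): buf='tba' undo_depth=4 redo_depth=0
After op 5 (type): buf='tbahi' undo_depth=5 redo_depth=0
After op 6 (undo): buf='tba' undo_depth=4 redo_depth=1
After op 7 (type): buf='tbaqux' undo_depth=5 redo_depth=0
After op 8 (delete): buf='tba' undo_depth=6 redo_depth=0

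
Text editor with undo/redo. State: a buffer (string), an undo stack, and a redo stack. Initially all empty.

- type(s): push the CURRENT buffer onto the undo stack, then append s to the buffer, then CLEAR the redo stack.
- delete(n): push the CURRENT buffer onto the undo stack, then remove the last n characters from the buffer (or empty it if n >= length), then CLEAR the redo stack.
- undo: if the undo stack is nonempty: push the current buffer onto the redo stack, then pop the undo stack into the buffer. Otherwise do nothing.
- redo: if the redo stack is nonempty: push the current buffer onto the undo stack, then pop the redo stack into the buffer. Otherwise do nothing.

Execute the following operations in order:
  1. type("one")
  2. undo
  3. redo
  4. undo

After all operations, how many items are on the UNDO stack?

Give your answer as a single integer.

After op 1 (type): buf='one' undo_depth=1 redo_depth=0
After op 2 (undo): buf='(empty)' undo_depth=0 redo_depth=1
After op 3 (redo): buf='one' undo_depth=1 redo_depth=0
After op 4 (undo): buf='(empty)' undo_depth=0 redo_depth=1

Answer: 0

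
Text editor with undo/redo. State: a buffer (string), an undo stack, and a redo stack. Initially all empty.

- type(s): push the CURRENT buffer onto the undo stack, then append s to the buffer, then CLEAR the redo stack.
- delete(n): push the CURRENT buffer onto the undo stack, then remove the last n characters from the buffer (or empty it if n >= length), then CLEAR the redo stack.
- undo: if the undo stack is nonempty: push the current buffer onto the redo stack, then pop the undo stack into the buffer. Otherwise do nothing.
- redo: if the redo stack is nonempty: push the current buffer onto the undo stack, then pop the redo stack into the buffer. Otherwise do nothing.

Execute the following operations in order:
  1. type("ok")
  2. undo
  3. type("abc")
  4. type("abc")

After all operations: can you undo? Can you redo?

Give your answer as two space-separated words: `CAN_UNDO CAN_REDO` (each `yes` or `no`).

After op 1 (type): buf='ok' undo_depth=1 redo_depth=0
After op 2 (undo): buf='(empty)' undo_depth=0 redo_depth=1
After op 3 (type): buf='abc' undo_depth=1 redo_depth=0
After op 4 (type): buf='abcabc' undo_depth=2 redo_depth=0

Answer: yes no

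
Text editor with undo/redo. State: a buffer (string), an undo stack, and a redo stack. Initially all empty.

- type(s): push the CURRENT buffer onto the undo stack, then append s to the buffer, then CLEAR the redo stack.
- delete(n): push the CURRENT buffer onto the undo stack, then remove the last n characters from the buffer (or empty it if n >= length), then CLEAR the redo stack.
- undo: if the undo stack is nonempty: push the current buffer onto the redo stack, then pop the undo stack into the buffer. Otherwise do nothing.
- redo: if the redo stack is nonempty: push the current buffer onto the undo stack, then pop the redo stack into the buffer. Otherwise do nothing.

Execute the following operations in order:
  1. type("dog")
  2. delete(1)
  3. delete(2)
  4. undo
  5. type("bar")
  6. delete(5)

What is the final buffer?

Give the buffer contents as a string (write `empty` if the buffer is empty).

Answer: empty

Derivation:
After op 1 (type): buf='dog' undo_depth=1 redo_depth=0
After op 2 (delete): buf='do' undo_depth=2 redo_depth=0
After op 3 (delete): buf='(empty)' undo_depth=3 redo_depth=0
After op 4 (undo): buf='do' undo_depth=2 redo_depth=1
After op 5 (type): buf='dobar' undo_depth=3 redo_depth=0
After op 6 (delete): buf='(empty)' undo_depth=4 redo_depth=0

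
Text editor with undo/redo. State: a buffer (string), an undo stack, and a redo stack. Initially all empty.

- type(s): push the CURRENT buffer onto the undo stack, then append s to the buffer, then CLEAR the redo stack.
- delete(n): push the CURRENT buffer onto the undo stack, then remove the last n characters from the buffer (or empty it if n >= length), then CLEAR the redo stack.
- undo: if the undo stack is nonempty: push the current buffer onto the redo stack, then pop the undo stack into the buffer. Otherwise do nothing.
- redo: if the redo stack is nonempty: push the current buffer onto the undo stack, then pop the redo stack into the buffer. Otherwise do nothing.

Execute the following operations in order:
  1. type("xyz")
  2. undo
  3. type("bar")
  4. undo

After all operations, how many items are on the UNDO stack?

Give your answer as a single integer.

Answer: 0

Derivation:
After op 1 (type): buf='xyz' undo_depth=1 redo_depth=0
After op 2 (undo): buf='(empty)' undo_depth=0 redo_depth=1
After op 3 (type): buf='bar' undo_depth=1 redo_depth=0
After op 4 (undo): buf='(empty)' undo_depth=0 redo_depth=1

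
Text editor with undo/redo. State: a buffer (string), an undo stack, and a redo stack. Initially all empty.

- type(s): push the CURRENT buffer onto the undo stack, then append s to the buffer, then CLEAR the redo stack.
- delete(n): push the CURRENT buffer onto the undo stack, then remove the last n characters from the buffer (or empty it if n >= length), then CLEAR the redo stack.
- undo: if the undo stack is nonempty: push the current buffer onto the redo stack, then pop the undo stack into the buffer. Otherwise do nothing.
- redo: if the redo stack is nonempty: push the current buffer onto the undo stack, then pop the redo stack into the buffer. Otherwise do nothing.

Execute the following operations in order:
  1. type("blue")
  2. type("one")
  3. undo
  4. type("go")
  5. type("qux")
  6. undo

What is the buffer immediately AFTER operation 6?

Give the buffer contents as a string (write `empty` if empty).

Answer: bluego

Derivation:
After op 1 (type): buf='blue' undo_depth=1 redo_depth=0
After op 2 (type): buf='blueone' undo_depth=2 redo_depth=0
After op 3 (undo): buf='blue' undo_depth=1 redo_depth=1
After op 4 (type): buf='bluego' undo_depth=2 redo_depth=0
After op 5 (type): buf='bluegoqux' undo_depth=3 redo_depth=0
After op 6 (undo): buf='bluego' undo_depth=2 redo_depth=1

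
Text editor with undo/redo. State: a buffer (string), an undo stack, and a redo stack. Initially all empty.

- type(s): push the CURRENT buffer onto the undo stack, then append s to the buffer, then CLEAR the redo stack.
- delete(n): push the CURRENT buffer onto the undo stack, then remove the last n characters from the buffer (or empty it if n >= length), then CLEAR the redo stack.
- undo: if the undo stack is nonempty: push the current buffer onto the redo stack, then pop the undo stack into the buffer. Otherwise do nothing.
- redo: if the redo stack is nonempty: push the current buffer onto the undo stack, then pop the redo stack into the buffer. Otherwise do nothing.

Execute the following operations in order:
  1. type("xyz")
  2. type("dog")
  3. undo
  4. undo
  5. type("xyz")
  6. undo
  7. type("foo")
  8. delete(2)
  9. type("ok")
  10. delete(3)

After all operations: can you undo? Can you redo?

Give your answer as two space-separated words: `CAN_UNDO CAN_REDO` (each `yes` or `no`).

After op 1 (type): buf='xyz' undo_depth=1 redo_depth=0
After op 2 (type): buf='xyzdog' undo_depth=2 redo_depth=0
After op 3 (undo): buf='xyz' undo_depth=1 redo_depth=1
After op 4 (undo): buf='(empty)' undo_depth=0 redo_depth=2
After op 5 (type): buf='xyz' undo_depth=1 redo_depth=0
After op 6 (undo): buf='(empty)' undo_depth=0 redo_depth=1
After op 7 (type): buf='foo' undo_depth=1 redo_depth=0
After op 8 (delete): buf='f' undo_depth=2 redo_depth=0
After op 9 (type): buf='fok' undo_depth=3 redo_depth=0
After op 10 (delete): buf='(empty)' undo_depth=4 redo_depth=0

Answer: yes no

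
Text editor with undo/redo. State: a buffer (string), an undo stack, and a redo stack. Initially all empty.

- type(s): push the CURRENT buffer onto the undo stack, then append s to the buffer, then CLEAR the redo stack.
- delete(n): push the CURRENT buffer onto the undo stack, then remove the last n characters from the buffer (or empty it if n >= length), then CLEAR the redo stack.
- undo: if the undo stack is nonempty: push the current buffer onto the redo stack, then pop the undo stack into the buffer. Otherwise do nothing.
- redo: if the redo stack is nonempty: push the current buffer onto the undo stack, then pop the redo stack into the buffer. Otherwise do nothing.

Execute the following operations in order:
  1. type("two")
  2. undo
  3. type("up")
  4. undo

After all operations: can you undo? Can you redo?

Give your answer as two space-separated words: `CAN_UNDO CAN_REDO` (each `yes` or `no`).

Answer: no yes

Derivation:
After op 1 (type): buf='two' undo_depth=1 redo_depth=0
After op 2 (undo): buf='(empty)' undo_depth=0 redo_depth=1
After op 3 (type): buf='up' undo_depth=1 redo_depth=0
After op 4 (undo): buf='(empty)' undo_depth=0 redo_depth=1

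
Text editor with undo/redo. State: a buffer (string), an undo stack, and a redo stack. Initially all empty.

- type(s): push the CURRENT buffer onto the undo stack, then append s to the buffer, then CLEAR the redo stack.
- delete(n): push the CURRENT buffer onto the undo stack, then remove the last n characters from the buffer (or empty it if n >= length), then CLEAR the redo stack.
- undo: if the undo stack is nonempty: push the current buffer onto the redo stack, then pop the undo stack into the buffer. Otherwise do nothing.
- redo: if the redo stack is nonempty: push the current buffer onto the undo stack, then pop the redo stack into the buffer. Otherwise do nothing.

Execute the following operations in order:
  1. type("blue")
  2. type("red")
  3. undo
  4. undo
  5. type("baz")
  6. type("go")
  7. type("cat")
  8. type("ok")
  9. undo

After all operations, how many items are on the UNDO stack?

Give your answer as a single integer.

Answer: 3

Derivation:
After op 1 (type): buf='blue' undo_depth=1 redo_depth=0
After op 2 (type): buf='bluered' undo_depth=2 redo_depth=0
After op 3 (undo): buf='blue' undo_depth=1 redo_depth=1
After op 4 (undo): buf='(empty)' undo_depth=0 redo_depth=2
After op 5 (type): buf='baz' undo_depth=1 redo_depth=0
After op 6 (type): buf='bazgo' undo_depth=2 redo_depth=0
After op 7 (type): buf='bazgocat' undo_depth=3 redo_depth=0
After op 8 (type): buf='bazgocatok' undo_depth=4 redo_depth=0
After op 9 (undo): buf='bazgocat' undo_depth=3 redo_depth=1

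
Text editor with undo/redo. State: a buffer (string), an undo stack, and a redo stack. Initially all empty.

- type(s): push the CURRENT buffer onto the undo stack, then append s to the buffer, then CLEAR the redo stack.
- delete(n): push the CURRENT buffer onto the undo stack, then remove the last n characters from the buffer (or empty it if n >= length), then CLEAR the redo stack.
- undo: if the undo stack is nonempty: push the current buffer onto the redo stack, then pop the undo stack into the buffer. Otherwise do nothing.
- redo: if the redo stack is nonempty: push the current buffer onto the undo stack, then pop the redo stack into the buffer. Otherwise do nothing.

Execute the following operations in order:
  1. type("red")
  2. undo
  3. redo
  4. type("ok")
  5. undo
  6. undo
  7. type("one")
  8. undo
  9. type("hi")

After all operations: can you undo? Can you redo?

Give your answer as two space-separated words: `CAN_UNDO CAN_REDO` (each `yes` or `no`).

Answer: yes no

Derivation:
After op 1 (type): buf='red' undo_depth=1 redo_depth=0
After op 2 (undo): buf='(empty)' undo_depth=0 redo_depth=1
After op 3 (redo): buf='red' undo_depth=1 redo_depth=0
After op 4 (type): buf='redok' undo_depth=2 redo_depth=0
After op 5 (undo): buf='red' undo_depth=1 redo_depth=1
After op 6 (undo): buf='(empty)' undo_depth=0 redo_depth=2
After op 7 (type): buf='one' undo_depth=1 redo_depth=0
After op 8 (undo): buf='(empty)' undo_depth=0 redo_depth=1
After op 9 (type): buf='hi' undo_depth=1 redo_depth=0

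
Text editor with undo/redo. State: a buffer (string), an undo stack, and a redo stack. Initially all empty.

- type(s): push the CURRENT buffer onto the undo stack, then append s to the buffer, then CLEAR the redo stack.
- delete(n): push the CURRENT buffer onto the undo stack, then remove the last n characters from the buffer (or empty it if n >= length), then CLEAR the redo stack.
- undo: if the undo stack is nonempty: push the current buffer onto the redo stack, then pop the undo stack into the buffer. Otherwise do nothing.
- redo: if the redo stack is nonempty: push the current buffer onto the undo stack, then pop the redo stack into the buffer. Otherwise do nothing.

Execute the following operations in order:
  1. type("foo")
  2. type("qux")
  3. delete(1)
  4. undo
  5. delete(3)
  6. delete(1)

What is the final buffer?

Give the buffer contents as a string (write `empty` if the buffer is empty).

Answer: fo

Derivation:
After op 1 (type): buf='foo' undo_depth=1 redo_depth=0
After op 2 (type): buf='fooqux' undo_depth=2 redo_depth=0
After op 3 (delete): buf='fooqu' undo_depth=3 redo_depth=0
After op 4 (undo): buf='fooqux' undo_depth=2 redo_depth=1
After op 5 (delete): buf='foo' undo_depth=3 redo_depth=0
After op 6 (delete): buf='fo' undo_depth=4 redo_depth=0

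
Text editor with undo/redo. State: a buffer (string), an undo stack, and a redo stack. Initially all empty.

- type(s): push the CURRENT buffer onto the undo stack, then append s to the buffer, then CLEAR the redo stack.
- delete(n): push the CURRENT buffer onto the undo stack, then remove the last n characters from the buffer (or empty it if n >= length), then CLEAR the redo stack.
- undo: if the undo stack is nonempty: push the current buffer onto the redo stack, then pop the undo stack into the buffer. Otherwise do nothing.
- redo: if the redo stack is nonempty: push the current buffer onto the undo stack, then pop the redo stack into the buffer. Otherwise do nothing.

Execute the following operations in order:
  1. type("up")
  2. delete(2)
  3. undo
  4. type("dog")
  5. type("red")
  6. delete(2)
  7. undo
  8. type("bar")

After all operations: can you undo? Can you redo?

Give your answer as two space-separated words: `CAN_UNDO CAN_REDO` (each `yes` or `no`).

After op 1 (type): buf='up' undo_depth=1 redo_depth=0
After op 2 (delete): buf='(empty)' undo_depth=2 redo_depth=0
After op 3 (undo): buf='up' undo_depth=1 redo_depth=1
After op 4 (type): buf='updog' undo_depth=2 redo_depth=0
After op 5 (type): buf='updogred' undo_depth=3 redo_depth=0
After op 6 (delete): buf='updogr' undo_depth=4 redo_depth=0
After op 7 (undo): buf='updogred' undo_depth=3 redo_depth=1
After op 8 (type): buf='updogredbar' undo_depth=4 redo_depth=0

Answer: yes no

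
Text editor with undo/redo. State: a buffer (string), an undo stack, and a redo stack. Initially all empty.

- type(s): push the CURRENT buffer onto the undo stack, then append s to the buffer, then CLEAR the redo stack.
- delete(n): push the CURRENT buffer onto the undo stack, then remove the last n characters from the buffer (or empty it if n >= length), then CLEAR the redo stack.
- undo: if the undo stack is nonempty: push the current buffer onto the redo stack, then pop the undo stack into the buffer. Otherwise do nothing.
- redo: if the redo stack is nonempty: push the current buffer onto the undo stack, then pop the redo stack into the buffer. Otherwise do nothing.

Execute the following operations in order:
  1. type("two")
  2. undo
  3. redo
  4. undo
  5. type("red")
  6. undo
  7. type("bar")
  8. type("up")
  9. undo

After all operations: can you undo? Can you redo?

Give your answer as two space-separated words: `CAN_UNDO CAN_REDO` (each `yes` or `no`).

After op 1 (type): buf='two' undo_depth=1 redo_depth=0
After op 2 (undo): buf='(empty)' undo_depth=0 redo_depth=1
After op 3 (redo): buf='two' undo_depth=1 redo_depth=0
After op 4 (undo): buf='(empty)' undo_depth=0 redo_depth=1
After op 5 (type): buf='red' undo_depth=1 redo_depth=0
After op 6 (undo): buf='(empty)' undo_depth=0 redo_depth=1
After op 7 (type): buf='bar' undo_depth=1 redo_depth=0
After op 8 (type): buf='barup' undo_depth=2 redo_depth=0
After op 9 (undo): buf='bar' undo_depth=1 redo_depth=1

Answer: yes yes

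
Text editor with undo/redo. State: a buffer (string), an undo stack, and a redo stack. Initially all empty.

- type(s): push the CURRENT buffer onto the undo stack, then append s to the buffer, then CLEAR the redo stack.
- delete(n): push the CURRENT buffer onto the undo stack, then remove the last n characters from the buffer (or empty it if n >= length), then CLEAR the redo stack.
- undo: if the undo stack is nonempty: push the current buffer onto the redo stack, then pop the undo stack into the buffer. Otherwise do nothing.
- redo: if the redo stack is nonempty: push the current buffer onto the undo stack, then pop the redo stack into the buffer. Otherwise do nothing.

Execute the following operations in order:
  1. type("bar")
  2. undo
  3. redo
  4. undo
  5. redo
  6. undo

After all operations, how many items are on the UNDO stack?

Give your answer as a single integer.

After op 1 (type): buf='bar' undo_depth=1 redo_depth=0
After op 2 (undo): buf='(empty)' undo_depth=0 redo_depth=1
After op 3 (redo): buf='bar' undo_depth=1 redo_depth=0
After op 4 (undo): buf='(empty)' undo_depth=0 redo_depth=1
After op 5 (redo): buf='bar' undo_depth=1 redo_depth=0
After op 6 (undo): buf='(empty)' undo_depth=0 redo_depth=1

Answer: 0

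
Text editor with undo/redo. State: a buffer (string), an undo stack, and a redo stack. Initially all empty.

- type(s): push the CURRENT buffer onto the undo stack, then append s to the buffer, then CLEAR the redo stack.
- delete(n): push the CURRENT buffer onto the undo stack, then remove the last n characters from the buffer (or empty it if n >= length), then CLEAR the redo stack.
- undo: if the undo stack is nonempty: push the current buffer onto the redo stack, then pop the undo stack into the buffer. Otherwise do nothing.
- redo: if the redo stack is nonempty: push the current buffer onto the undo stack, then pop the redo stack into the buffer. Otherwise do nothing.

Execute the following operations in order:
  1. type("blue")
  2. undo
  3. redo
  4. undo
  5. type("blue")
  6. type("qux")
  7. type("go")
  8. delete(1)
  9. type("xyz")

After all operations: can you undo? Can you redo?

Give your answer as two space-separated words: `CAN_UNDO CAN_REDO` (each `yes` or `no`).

Answer: yes no

Derivation:
After op 1 (type): buf='blue' undo_depth=1 redo_depth=0
After op 2 (undo): buf='(empty)' undo_depth=0 redo_depth=1
After op 3 (redo): buf='blue' undo_depth=1 redo_depth=0
After op 4 (undo): buf='(empty)' undo_depth=0 redo_depth=1
After op 5 (type): buf='blue' undo_depth=1 redo_depth=0
After op 6 (type): buf='bluequx' undo_depth=2 redo_depth=0
After op 7 (type): buf='bluequxgo' undo_depth=3 redo_depth=0
After op 8 (delete): buf='bluequxg' undo_depth=4 redo_depth=0
After op 9 (type): buf='bluequxgxyz' undo_depth=5 redo_depth=0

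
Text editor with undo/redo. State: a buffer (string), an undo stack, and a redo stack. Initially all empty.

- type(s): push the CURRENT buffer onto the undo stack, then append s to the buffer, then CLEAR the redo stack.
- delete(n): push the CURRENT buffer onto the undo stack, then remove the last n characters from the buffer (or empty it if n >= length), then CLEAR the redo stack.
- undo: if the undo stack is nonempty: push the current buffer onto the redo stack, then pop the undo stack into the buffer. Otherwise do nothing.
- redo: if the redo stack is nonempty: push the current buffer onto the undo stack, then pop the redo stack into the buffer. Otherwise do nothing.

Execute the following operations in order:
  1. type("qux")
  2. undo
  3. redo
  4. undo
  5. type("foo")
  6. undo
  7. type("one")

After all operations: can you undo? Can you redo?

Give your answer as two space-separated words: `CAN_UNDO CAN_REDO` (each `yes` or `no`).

Answer: yes no

Derivation:
After op 1 (type): buf='qux' undo_depth=1 redo_depth=0
After op 2 (undo): buf='(empty)' undo_depth=0 redo_depth=1
After op 3 (redo): buf='qux' undo_depth=1 redo_depth=0
After op 4 (undo): buf='(empty)' undo_depth=0 redo_depth=1
After op 5 (type): buf='foo' undo_depth=1 redo_depth=0
After op 6 (undo): buf='(empty)' undo_depth=0 redo_depth=1
After op 7 (type): buf='one' undo_depth=1 redo_depth=0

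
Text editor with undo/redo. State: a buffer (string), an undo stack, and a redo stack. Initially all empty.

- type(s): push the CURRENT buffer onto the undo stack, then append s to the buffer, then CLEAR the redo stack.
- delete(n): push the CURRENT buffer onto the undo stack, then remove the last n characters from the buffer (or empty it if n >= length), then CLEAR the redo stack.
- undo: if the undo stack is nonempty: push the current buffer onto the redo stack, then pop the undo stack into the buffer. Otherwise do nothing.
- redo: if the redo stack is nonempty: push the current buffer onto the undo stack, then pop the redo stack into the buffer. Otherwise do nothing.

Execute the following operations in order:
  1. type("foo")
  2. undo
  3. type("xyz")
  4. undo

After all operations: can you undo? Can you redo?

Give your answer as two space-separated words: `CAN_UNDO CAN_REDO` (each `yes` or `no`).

After op 1 (type): buf='foo' undo_depth=1 redo_depth=0
After op 2 (undo): buf='(empty)' undo_depth=0 redo_depth=1
After op 3 (type): buf='xyz' undo_depth=1 redo_depth=0
After op 4 (undo): buf='(empty)' undo_depth=0 redo_depth=1

Answer: no yes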